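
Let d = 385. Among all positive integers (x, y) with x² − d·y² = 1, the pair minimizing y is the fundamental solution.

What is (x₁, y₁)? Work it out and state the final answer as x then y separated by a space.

95831 4884

d=385: √d = [19; 1,1,1,1,1,…,1,1,38] (ℓ=16, even), read p_15/q_15
a_0=19:  p_0=19·1+0=19,  q_0=19·0+1=1
a_1=1:  p_1=1·19+1=20,  q_1=1·1+0=1
a_2=1:  p_2=1·20+19=39,  q_2=1·1+1=2
…
a_6=3:  p_6=3·157+98=569,  q_6=3·8+5=29
a_7=1:  p_7=1·569+157=726,  q_7=1·29+8=37
a_8=2:  p_8=2·726+569=2021,  q_8=2·37+29=103
…
a_12=1:  p_12=1·13009+10262=23271,  q_12=1·663+523=1186
…
a_14=1:  p_14=1·36280+23271=59551,  q_14=1·1849+1186=3035
a_15=1:  p_15=1·59551+36280=95831,  q_15=1·3035+1849=4884
→ (95831, 4884).  Check: 95831²=9183580561, 385·4884²=9183580560, difference 1.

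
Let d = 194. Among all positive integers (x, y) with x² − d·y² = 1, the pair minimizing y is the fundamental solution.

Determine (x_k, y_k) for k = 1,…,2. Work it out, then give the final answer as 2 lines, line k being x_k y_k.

√194 = [13; 1,12,1,26, …], period ℓ=4 (even) → k=3
step 0: (13, 1)  from 13·(1,0) + (0,1)
step 1: (14, 1)  from 1·(13,1) + (1,0)
step 2: (181, 13)  from 12·(14,1) + (13,1)
step 3: (195, 14)  from 1·(181,13) + (14,1)
(x₁, y₁) = (195, 14);  195² − 194·14² = 1 ✓
(195+14√194)^2 = 76049 + 5460√194

195 14
76049 5460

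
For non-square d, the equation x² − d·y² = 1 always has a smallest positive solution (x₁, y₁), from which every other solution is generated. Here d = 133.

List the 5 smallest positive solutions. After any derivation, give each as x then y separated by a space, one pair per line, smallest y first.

√133 → a₀=11, period (1,1,7,5,1,…,1,1,22); ℓ=16 even so k=15
i=0: a=11 ⇒ p=11, q=1
i=1: a=1 ⇒ p=12, q=1
…
i=4: a=5 ⇒ p=888, q=77
i=5: a=1 ⇒ p=1061, q=92
i=6: a=1 ⇒ p=1949, q=169
i=7: a=1 ⇒ p=3010, q=261
…
i=9: a=1 ⇒ p=10979, q=952
i=10: a=1 ⇒ p=18948, q=1643
…
i=14: a=1 ⇒ p=1378591, q=119539
i=15: a=1 ⇒ p=2588599, q=224460
→ (2588599, 224460).  Check: 2588599²=6700844782801, 133·224460²=6700844782800, difference 1.
(x_2, y_2) = (2588599·2588599 + 133·224460·224460, 2588599·224460 + 224460·2588599) = (13401689565601, 1162073863080)
(x_3, y_3) = (2588599·13401689565601 + 133·224460·1162073863080, 2588599·1162073863080 + 224460·13401689565601) = (69383200415647777399, 6016286479789825380)
(x_4, y_4) = (2588599·69383200415647777399 + 133·224460·6016286479789825380, 2588599·6016286479789825380 + 224460·69383200415647777399) = (359210566425477440164982401, 31147506330593762303822160)
(x_5, y_5) = (2588599·359210566425477440164982401 + 133·224460·31147506330593762303822160, 2588599·31147506330593762303822160 + 224460·359210566425477440164982401) = (1859704226076779569066850908714999, 161256807479731348725343689282300)

2588599 224460
13401689565601 1162073863080
69383200415647777399 6016286479789825380
359210566425477440164982401 31147506330593762303822160
1859704226076779569066850908714999 161256807479731348725343689282300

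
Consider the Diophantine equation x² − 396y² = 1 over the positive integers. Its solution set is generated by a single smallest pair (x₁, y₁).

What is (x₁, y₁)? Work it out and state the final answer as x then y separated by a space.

199 10

√396 = [19; 1,8,1,38, …], period ℓ=4 (even) → k=3
a_0=19:  p_0=19·1+0=19,  q_0=19·0+1=1
a_1=1:  p_1=1·19+1=20,  q_1=1·1+0=1
a_2=8:  p_2=8·20+19=179,  q_2=8·1+1=9
a_3=1:  p_3=1·179+20=199,  q_3=1·9+1=10
fundamental: x₁=199, y₁=10  (since 39601 − 396·100 = 1)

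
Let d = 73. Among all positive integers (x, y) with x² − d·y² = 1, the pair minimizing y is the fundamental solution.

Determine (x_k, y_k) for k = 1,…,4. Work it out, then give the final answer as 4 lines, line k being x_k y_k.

2281249 267000
10408194000001 1218186966000
47487364308614281249 5557975596000801000
216661004683313632776000001 25358252540801244373932000

[8; 1,1,5,5,1,1,16] for √73; ℓ=7 ⇒ convergent index 13
i=0: a=8 ⇒ p=8, q=1
…
i=4: a=5 ⇒ p=487, q=57
i=5: a=1 ⇒ p=581, q=68
…
i=9: a=1 ⇒ p=36406, q=4261
i=10: a=5 ⇒ p=200767, q=23498
i=11: a=5 ⇒ p=1040241, q=121751
i=12: a=1 ⇒ p=1241008, q=145249
i=13: a=1 ⇒ p=2281249, q=267000
→ (2281249, 267000).  Check: 2281249²=5204097000001, 73·267000²=5204097000000, difference 1.
n=2: (2281249,267000)∘(2281249,267000) = (2281249·2281249+73·267000·267000, 2281249·267000+267000·2281249) = (10408194000001,1218186966000)
n=3: (10408194000001,1218186966000)∘(2281249,267000) = (2281249·10408194000001+73·267000·1218186966000, 2281249·1218186966000+267000·10408194000001) = (47487364308614281249,5557975596000801000)
n=4: (47487364308614281249,5557975596000801000)∘(2281249,267000) = (2281249·47487364308614281249+73·267000·5557975596000801000, 2281249·5557975596000801000+267000·47487364308614281249) = (216661004683313632776000001,25358252540801244373932000)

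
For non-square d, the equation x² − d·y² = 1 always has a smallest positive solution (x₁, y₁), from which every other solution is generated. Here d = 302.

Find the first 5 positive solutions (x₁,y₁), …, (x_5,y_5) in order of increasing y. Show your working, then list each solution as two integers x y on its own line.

4276623 246092
36579008568257 2104885414632
312869258720405635599 18003602753159249380
2676047735673238042056036097 153989243234046232237072848
22888894590955867721004902116885263 1317107878734614996094061229615228

[17; 2,1,1,1,4,…,1,2,34] for √302; ℓ=16 ⇒ convergent index 15
i=0: a=17 ⇒ p=17, q=1
…
i=2: a=1 ⇒ p=52, q=3
i=3: a=1 ⇒ p=87, q=5
i=4: a=1 ⇒ p=139, q=8
i=5: a=4 ⇒ p=643, q=37
i=6: a=2 ⇒ p=1425, q=82
i=7: a=1 ⇒ p=2068, q=119
…
i=9: a=1 ⇒ p=36581, q=2105
i=10: a=2 ⇒ p=107675, q=6196
…
i=12: a=1 ⇒ p=574956, q=33085
i=13: a=1 ⇒ p=1042237, q=59974
i=14: a=1 ⇒ p=1617193, q=93059
i=15: a=2 ⇒ p=4276623, q=246092
(x₁, y₁) = (4276623, 246092);  4276623² − 302·246092² = 1 ✓
n=2: (4276623,246092)∘(4276623,246092) = (4276623·4276623+302·246092·246092, 4276623·246092+246092·4276623) = (36579008568257,2104885414632)
n=3: (36579008568257,2104885414632)∘(4276623,246092) = (4276623·36579008568257+302·246092·2104885414632, 4276623·2104885414632+246092·36579008568257) = (312869258720405635599,18003602753159249380)
n=4: (312869258720405635599,18003602753159249380)∘(4276623,246092) = (4276623·312869258720405635599+302·246092·18003602753159249380, 4276623·18003602753159249380+246092·312869258720405635599) = (2676047735673238042056036097,153989243234046232237072848)
n=5: (2676047735673238042056036097,153989243234046232237072848)∘(4276623,246092) = (4276623·2676047735673238042056036097+302·246092·153989243234046232237072848, 4276623·153989243234046232237072848+246092·2676047735673238042056036097) = (22888894590955867721004902116885263,1317107878734614996094061229615228)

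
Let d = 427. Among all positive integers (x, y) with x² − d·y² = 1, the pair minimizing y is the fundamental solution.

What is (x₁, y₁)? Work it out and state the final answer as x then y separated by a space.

√427 = [20; 1,1,1,40, …], period ℓ=4 (even) → k=3
step 0: (20, 1)  from 20·(1,0) + (0,1)
step 1: (21, 1)  from 1·(20,1) + (1,0)
step 2: (41, 2)  from 1·(21,1) + (20,1)
step 3: (62, 3)  from 1·(41,2) + (21,1)
→ (62, 3).  Check: 62²=3844, 427·3²=3843, difference 1.

62 3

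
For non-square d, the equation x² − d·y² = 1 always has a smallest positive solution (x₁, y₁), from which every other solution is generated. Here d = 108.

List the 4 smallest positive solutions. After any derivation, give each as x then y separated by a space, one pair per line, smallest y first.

1351 130
3650401 351260
9863382151 949104390
26650854921601 2564479710520

[10; 2,1,1,4,1,1,2,20] for √108; ℓ=8 ⇒ convergent index 7
i=0: a=10 ⇒ p=10, q=1
…
i=4: a=4 ⇒ p=239, q=23
…
i=6: a=1 ⇒ p=530, q=51
i=7: a=2 ⇒ p=1351, q=130
fundamental: x₁=1351, y₁=130  (since 1825201 − 108·16900 = 1)
k=2:  x_2 = 1351·1351+108·130·130 = 3650401,  y_2 = 1351·130+130·1351 = 351260
k=3:  x_3 = 1351·3650401+108·130·351260 = 9863382151,  y_3 = 1351·351260+130·3650401 = 949104390
k=4:  x_4 = 1351·9863382151+108·130·949104390 = 26650854921601,  y_4 = 1351·949104390+130·9863382151 = 2564479710520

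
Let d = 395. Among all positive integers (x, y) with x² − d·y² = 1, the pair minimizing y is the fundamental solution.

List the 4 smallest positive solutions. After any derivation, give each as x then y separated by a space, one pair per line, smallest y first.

[19; 1,6,1,38] for √395; ℓ=4 ⇒ convergent index 3
step 0: (19, 1)  from 19·(1,0) + (0,1)
…
step 2: (139, 7)  from 6·(20,1) + (19,1)
step 3: (159, 8)  from 1·(139,7) + (20,1)
fundamental: x₁=159, y₁=8  (since 25281 − 395·64 = 1)
n=2: (159,8)∘(159,8) = (159·159+395·8·8, 159·8+8·159) = (50561,2544)
n=3: (50561,2544)∘(159,8) = (159·50561+395·8·2544, 159·2544+8·50561) = (16078239,808984)
n=4: (16078239,808984)∘(159,8) = (159·16078239+395·8·808984, 159·808984+8·16078239) = (5112829441,257254368)

159 8
50561 2544
16078239 808984
5112829441 257254368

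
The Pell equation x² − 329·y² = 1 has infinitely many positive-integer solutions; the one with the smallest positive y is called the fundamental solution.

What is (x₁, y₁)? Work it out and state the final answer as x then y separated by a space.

2376415 131016

d=329: √d = [18; 7,4,2,1,1,4,1,1,2,4,7,36] (ℓ=12, even), read p_11/q_11
a_0=18:  p_0=18·1+0=18,  q_0=18·0+1=1
a_1=7:  p_1=7·18+1=127,  q_1=7·1+0=7
a_2=4:  p_2=4·127+18=526,  q_2=4·7+1=29
a_3=2:  p_3=2·526+127=1179,  q_3=2·29+7=65
a_4=1:  p_4=1·1179+526=1705,  q_4=1·65+29=94
a_5=1:  p_5=1·1705+1179=2884,  q_5=1·94+65=159
a_6=4:  p_6=4·2884+1705=13241,  q_6=4·159+94=730
a_7=1:  p_7=1·13241+2884=16125,  q_7=1·730+159=889
a_8=1:  p_8=1·16125+13241=29366,  q_8=1·889+730=1619
a_9=2:  p_9=2·29366+16125=74857,  q_9=2·1619+889=4127
a_10=4:  p_10=4·74857+29366=328794,  q_10=4·4127+1619=18127
a_11=7:  p_11=7·328794+74857=2376415,  q_11=7·18127+4127=131016
→ (2376415, 131016).  Check: 2376415²=5647348252225, 329·131016²=5647348252224, difference 1.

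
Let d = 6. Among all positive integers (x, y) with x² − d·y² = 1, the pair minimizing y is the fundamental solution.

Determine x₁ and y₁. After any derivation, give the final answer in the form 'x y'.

5 2

[2; 2,4] for √6; ℓ=2 ⇒ convergent index 1
a_0=2:  p_0=2·1+0=2,  q_0=2·0+1=1
a_1=2:  p_1=2·2+1=5,  q_1=2·1+0=2
fundamental: x₁=5, y₁=2  (since 25 − 6·4 = 1)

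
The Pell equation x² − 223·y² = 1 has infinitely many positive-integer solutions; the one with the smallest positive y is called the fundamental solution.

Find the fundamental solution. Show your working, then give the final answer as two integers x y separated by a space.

224 15

√223 → a₀=14, period (1,13,1,28); ℓ=4 even so k=3
a_0=14:  p_0=14·1+0=14,  q_0=14·0+1=1
a_1=1:  p_1=1·14+1=15,  q_1=1·1+0=1
a_2=13:  p_2=13·15+14=209,  q_2=13·1+1=14
a_3=1:  p_3=1·209+15=224,  q_3=1·14+1=15
→ (224, 15).  Check: 224²=50176, 223·15²=50175, difference 1.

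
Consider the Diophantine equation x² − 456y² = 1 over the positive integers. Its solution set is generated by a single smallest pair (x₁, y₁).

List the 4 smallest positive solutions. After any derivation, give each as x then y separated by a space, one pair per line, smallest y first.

1025 48
2101249 98400
4307559425 201719952
8830494720001 413525803200

[21; 2,1,4,1,2,42] for √456; ℓ=6 ⇒ convergent index 5
k=0  a_k=21  p_k/q_k = 21/1
k=1  a_k=2  p_k/q_k = 43/2
k=2  a_k=1  p_k/q_k = 64/3
…
k=4  a_k=1  p_k/q_k = 363/17
k=5  a_k=2  p_k/q_k = 1025/48
fundamental: x₁=1025, y₁=48  (since 1050625 − 456·2304 = 1)
(1025+48√456)^2 = 2101249 + 98400√456
(1025+48√456)^3 = 4307559425 + 201719952√456
(1025+48√456)^4 = 8830494720001 + 413525803200√456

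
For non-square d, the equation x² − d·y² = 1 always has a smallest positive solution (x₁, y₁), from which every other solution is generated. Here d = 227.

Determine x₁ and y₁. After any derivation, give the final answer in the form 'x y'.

226 15

√227 → a₀=15, period (15,30); ℓ=2 even so k=1
a_0=15:  p_0=15·1+0=15,  q_0=15·0+1=1
a_1=15:  p_1=15·15+1=226,  q_1=15·1+0=15
(x₁, y₁) = (226, 15);  226² − 227·15² = 1 ✓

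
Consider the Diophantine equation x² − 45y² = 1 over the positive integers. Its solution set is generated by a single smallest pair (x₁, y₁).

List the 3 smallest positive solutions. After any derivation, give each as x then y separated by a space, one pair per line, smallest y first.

161 24
51841 7728
16692641 2488392

[6; 1,2,2,2,1,12] for √45; ℓ=6 ⇒ convergent index 5
i=0: a=6 ⇒ p=6, q=1
…
i=3: a=2 ⇒ p=47, q=7
i=4: a=2 ⇒ p=114, q=17
i=5: a=1 ⇒ p=161, q=24
(x₁, y₁) = (161, 24);  161² − 45·24² = 1 ✓
k=2:  x_2 = 161·161+45·24·24 = 51841,  y_2 = 161·24+24·161 = 7728
k=3:  x_3 = 161·51841+45·24·7728 = 16692641,  y_3 = 161·7728+24·51841 = 2488392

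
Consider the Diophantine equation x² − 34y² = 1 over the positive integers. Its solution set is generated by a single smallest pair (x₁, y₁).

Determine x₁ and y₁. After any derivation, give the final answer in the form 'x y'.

35 6

√34 = [5; 1,4,1,10, …], period ℓ=4 (even) → k=3
a_0=5:  p_0=5·1+0=5,  q_0=5·0+1=1
a_1=1:  p_1=1·5+1=6,  q_1=1·1+0=1
a_2=4:  p_2=4·6+5=29,  q_2=4·1+1=5
a_3=1:  p_3=1·29+6=35,  q_3=1·5+1=6
→ (35, 6).  Check: 35²=1225, 34·6²=1224, difference 1.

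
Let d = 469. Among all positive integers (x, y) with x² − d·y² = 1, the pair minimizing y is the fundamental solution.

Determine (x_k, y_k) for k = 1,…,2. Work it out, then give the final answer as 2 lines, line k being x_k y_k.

√469 → a₀=21, period (1,1,1,10,6,10,1,1,1,42); ℓ=10 even so k=9
step 0: (21, 1)  from 21·(1,0) + (0,1)
…
step 3: (65, 3)  from 1·(43,2) + (22,1)
step 4: (693, 32)  from 10·(65,3) + (43,2)
step 5: (4223, 195)  from 6·(693,32) + (65,3)
step 6: (42923, 1982)  from 10·(4223,195) + (693,32)
step 7: (47146, 2177)  from 1·(42923,1982) + (4223,195)
step 8: (90069, 4159)  from 1·(47146,2177) + (42923,1982)
step 9: (137215, 6336)  from 1·(90069,4159) + (47146,2177)
fundamental: x₁=137215, y₁=6336  (since 18827956225 − 469·40144896 = 1)
n=2: (137215,6336)∘(137215,6336) = (137215·137215+469·6336·6336, 137215·6336+6336·137215) = (37655912449,1738788480)

137215 6336
37655912449 1738788480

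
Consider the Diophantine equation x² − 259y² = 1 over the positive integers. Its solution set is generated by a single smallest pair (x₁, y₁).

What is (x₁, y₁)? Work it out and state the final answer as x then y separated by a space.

√259 = [16; 10,1,2,3,4,3,2,1,10,32, …], period ℓ=10 (even) → k=9
i=0: a=16 ⇒ p=16, q=1
…
i=2: a=1 ⇒ p=177, q=11
i=3: a=2 ⇒ p=515, q=32
i=4: a=3 ⇒ p=1722, q=107
…
i=6: a=3 ⇒ p=23931, q=1487
…
i=8: a=1 ⇒ p=79196, q=4921
i=9: a=10 ⇒ p=847225, q=52644
→ (847225, 52644).  Check: 847225²=717790200625, 259·52644²=717790200624, difference 1.

847225 52644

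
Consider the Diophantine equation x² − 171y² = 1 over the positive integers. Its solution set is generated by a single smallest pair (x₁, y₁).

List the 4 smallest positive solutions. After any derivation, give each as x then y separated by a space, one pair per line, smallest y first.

170 13
57799 4420
19651490 1502787
6681448801 510943160

[13; 13,26] for √171; ℓ=2 ⇒ convergent index 1
step 0: (13, 1)  from 13·(1,0) + (0,1)
step 1: (170, 13)  from 13·(13,1) + (1,0)
fundamental: x₁=170, y₁=13  (since 28900 − 171·169 = 1)
k=2:  x_2 = 170·170+171·13·13 = 57799,  y_2 = 170·13+13·170 = 4420
k=3:  x_3 = 170·57799+171·13·4420 = 19651490,  y_3 = 170·4420+13·57799 = 1502787
k=4:  x_4 = 170·19651490+171·13·1502787 = 6681448801,  y_4 = 170·1502787+13·19651490 = 510943160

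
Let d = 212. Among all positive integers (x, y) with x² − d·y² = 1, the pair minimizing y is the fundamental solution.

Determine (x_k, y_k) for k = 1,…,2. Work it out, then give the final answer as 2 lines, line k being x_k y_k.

√212 → a₀=14, period (1,1,3,1,1,…,1,1,28); ℓ=14 even so k=13
step 0: (14, 1)  from 14·(1,0) + (0,1)
step 1: (15, 1)  from 1·(14,1) + (1,0)
step 2: (29, 2)  from 1·(15,1) + (14,1)
step 3: (102, 7)  from 3·(29,2) + (15,1)
…
step 5: (233, 16)  from 1·(131,9) + (102,7)
step 6: (364, 25)  from 1·(233,16) + (131,9)
step 7: (2417, 166)  from 6·(364,25) + (233,16)
step 8: (2781, 191)  from 1·(2417,166) + (364,25)
step 9: (5198, 357)  from 1·(2781,191) + (2417,166)
step 10: (7979, 548)  from 1·(5198,357) + (2781,191)
step 11: (29135, 2001)  from 3·(7979,548) + (5198,357)
step 12: (37114, 2549)  from 1·(29135,2001) + (7979,548)
step 13: (66249, 4550)  from 1·(37114,2549) + (29135,2001)
→ (66249, 4550).  Check: 66249²=4388930001, 212·4550²=4388930000, difference 1.
n=2: (66249,4550)∘(66249,4550) = (66249·66249+212·4550·4550, 66249·4550+4550·66249) = (8777860001,602865900)

66249 4550
8777860001 602865900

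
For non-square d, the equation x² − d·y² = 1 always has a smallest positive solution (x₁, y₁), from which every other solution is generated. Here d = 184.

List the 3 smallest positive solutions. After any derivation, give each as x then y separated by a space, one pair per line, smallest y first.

24335 1794
1184384449 87313980
57643991108495 4249571404806

√184 = [13; 1,1,3,2,1,2,1,2,3,1,1,26, …], period ℓ=12 (even) → k=11
i=0: a=13 ⇒ p=13, q=1
…
i=3: a=3 ⇒ p=95, q=7
i=4: a=2 ⇒ p=217, q=16
…
i=8: a=2 ⇒ p=3147, q=232
i=9: a=3 ⇒ p=10594, q=781
i=10: a=1 ⇒ p=13741, q=1013
i=11: a=1 ⇒ p=24335, q=1794
fundamental: x₁=24335, y₁=1794  (since 592192225 − 184·3218436 = 1)
(24335+1794√184)^2 = 1184384449 + 87313980√184
(24335+1794√184)^3 = 57643991108495 + 4249571404806√184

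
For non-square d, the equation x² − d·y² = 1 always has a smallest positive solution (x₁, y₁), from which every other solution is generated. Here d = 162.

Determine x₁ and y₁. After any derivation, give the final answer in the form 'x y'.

d=162: √d = [12; 1,2,1,2,12,2,1,2,1,24] (ℓ=10, even), read p_9/q_9
i=0: a=12 ⇒ p=12, q=1
i=1: a=1 ⇒ p=13, q=1
…
i=3: a=1 ⇒ p=51, q=4
i=4: a=2 ⇒ p=140, q=11
i=5: a=12 ⇒ p=1731, q=136
i=6: a=2 ⇒ p=3602, q=283
i=7: a=1 ⇒ p=5333, q=419
i=8: a=2 ⇒ p=14268, q=1121
i=9: a=1 ⇒ p=19601, q=1540
→ (19601, 1540).  Check: 19601²=384199201, 162·1540²=384199200, difference 1.

19601 1540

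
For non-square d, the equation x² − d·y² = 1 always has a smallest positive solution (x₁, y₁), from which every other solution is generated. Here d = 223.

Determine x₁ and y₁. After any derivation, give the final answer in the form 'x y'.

224 15

[14; 1,13,1,28] for √223; ℓ=4 ⇒ convergent index 3
a_0=14:  p_0=14·1+0=14,  q_0=14·0+1=1
…
a_2=13:  p_2=13·15+14=209,  q_2=13·1+1=14
a_3=1:  p_3=1·209+15=224,  q_3=1·14+1=15
(x₁, y₁) = (224, 15);  224² − 223·15² = 1 ✓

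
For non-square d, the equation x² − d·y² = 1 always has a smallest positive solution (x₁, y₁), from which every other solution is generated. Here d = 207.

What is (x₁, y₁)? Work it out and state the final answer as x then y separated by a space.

1151 80

[14; 2,1,1,2,1,1,2,28] for √207; ℓ=8 ⇒ convergent index 7
a_0=14:  p_0=14·1+0=14,  q_0=14·0+1=1
a_1=2:  p_1=2·14+1=29,  q_1=2·1+0=2
…
a_3=1:  p_3=1·43+29=72,  q_3=1·3+2=5
a_4=2:  p_4=2·72+43=187,  q_4=2·5+3=13
…
a_6=1:  p_6=1·259+187=446,  q_6=1·18+13=31
a_7=2:  p_7=2·446+259=1151,  q_7=2·31+18=80
(x₁, y₁) = (1151, 80);  1151² − 207·80² = 1 ✓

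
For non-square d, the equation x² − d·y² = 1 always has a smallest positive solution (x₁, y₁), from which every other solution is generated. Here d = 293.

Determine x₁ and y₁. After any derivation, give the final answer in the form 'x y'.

12320649 719780

[17; 8,1,1,8,34] for √293; ℓ=5 ⇒ convergent index 9
k=0  a_k=17  p_k/q_k = 17/1
…
k=2  a_k=1  p_k/q_k = 154/9
k=3  a_k=1  p_k/q_k = 291/17
k=4  a_k=8  p_k/q_k = 2482/145
k=5  a_k=34  p_k/q_k = 84679/4947
k=6  a_k=8  p_k/q_k = 679914/39721
k=7  a_k=1  p_k/q_k = 764593/44668
k=8  a_k=1  p_k/q_k = 1444507/84389
k=9  a_k=8  p_k/q_k = 12320649/719780
→ (12320649, 719780).  Check: 12320649²=151798391781201, 293·719780²=151798391781200, difference 1.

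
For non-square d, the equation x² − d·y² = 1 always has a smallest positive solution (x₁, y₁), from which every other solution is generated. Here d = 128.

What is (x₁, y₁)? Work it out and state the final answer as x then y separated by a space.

[11; 3,5,3,22] for √128; ℓ=4 ⇒ convergent index 3
a_0=11:  p_0=11·1+0=11,  q_0=11·0+1=1
a_1=3:  p_1=3·11+1=34,  q_1=3·1+0=3
a_2=5:  p_2=5·34+11=181,  q_2=5·3+1=16
a_3=3:  p_3=3·181+34=577,  q_3=3·16+3=51
(x₁, y₁) = (577, 51);  577² − 128·51² = 1 ✓

577 51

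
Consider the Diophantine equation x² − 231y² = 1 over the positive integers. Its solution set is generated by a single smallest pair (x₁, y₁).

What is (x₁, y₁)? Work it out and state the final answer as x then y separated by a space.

76 5

[15; 5,30] for √231; ℓ=2 ⇒ convergent index 1
a_0=15:  p_0=15·1+0=15,  q_0=15·0+1=1
a_1=5:  p_1=5·15+1=76,  q_1=5·1+0=5
fundamental: x₁=76, y₁=5  (since 5776 − 231·25 = 1)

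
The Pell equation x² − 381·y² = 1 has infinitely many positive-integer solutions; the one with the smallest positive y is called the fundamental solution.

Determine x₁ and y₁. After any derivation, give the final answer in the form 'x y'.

d=381: √d = [19; 1,1,12,1,1,38] (ℓ=6, even), read p_5/q_5
a_0=19:  p_0=19·1+0=19,  q_0=19·0+1=1
a_1=1:  p_1=1·19+1=20,  q_1=1·1+0=1
…
a_4=1:  p_4=1·488+39=527,  q_4=1·25+2=27
a_5=1:  p_5=1·527+488=1015,  q_5=1·27+25=52
fundamental: x₁=1015, y₁=52  (since 1030225 − 381·2704 = 1)

1015 52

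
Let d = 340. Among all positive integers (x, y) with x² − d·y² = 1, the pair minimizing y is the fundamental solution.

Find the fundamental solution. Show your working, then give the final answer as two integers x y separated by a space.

√340 → a₀=18, period (2,3,1,1,1,…,3,2,36); ℓ=14 even so k=13
step 0: (18, 1)  from 18·(1,0) + (0,1)
step 1: (37, 2)  from 2·(18,1) + (1,0)
step 2: (129, 7)  from 3·(37,2) + (18,1)
…
step 4: (295, 16)  from 1·(166,9) + (129,7)
step 5: (461, 25)  from 1·(295,16) + (166,9)
…
step 7: (6509, 353)  from 8·(756,41) + (461,25)
step 8: (7265, 394)  from 1·(6509,353) + (756,41)
step 9: (13774, 747)  from 1·(7265,394) + (6509,353)
…
step 12: (125478, 6805)  from 3·(34813,1888) + (21039,1141)
step 13: (285769, 15498)  from 2·(125478,6805) + (34813,1888)
→ (285769, 15498).  Check: 285769²=81663921361, 340·15498²=81663921360, difference 1.

285769 15498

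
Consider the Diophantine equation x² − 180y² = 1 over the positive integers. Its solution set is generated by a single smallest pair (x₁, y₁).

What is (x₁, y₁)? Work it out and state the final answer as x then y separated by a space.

√180 → a₀=13, period (2,2,2,26); ℓ=4 even so k=3
k=0  a_k=13  p_k/q_k = 13/1
…
k=2  a_k=2  p_k/q_k = 67/5
k=3  a_k=2  p_k/q_k = 161/12
→ (161, 12).  Check: 161²=25921, 180·12²=25920, difference 1.

161 12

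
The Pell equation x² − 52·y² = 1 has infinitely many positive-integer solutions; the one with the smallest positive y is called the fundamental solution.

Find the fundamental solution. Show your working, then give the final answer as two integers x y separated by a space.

[7; 4,1,2,1,4,14] for √52; ℓ=6 ⇒ convergent index 5
k=0  a_k=7  p_k/q_k = 7/1
k=1  a_k=4  p_k/q_k = 29/4
k=2  a_k=1  p_k/q_k = 36/5
…
k=4  a_k=1  p_k/q_k = 137/19
k=5  a_k=4  p_k/q_k = 649/90
(x₁, y₁) = (649, 90);  649² − 52·90² = 1 ✓

649 90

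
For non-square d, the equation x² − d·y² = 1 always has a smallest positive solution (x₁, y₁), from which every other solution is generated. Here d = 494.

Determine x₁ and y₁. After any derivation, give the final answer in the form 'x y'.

73035 3286

√494 → a₀=22, period (4,2,2,1,2,1,2,2,4,44); ℓ=10 even so k=9
k=0  a_k=22  p_k/q_k = 22/1
…
k=2  a_k=2  p_k/q_k = 200/9
k=3  a_k=2  p_k/q_k = 489/22
k=4  a_k=1  p_k/q_k = 689/31
k=5  a_k=2  p_k/q_k = 1867/84
k=6  a_k=1  p_k/q_k = 2556/115
k=7  a_k=2  p_k/q_k = 6979/314
k=8  a_k=2  p_k/q_k = 16514/743
k=9  a_k=4  p_k/q_k = 73035/3286
(x₁, y₁) = (73035, 3286);  73035² − 494·3286² = 1 ✓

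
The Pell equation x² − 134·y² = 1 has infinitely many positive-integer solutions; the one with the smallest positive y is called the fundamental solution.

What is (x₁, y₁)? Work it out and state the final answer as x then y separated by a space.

145925 12606

[11; 1,1,2,1,3,…,1,1,22] for √134; ℓ=14 ⇒ convergent index 13
step 0: (11, 1)  from 11·(1,0) + (0,1)
step 1: (12, 1)  from 1·(11,1) + (1,0)
step 2: (23, 2)  from 1·(12,1) + (11,1)
…
step 5: (301, 26)  from 3·(81,7) + (58,5)
…
step 7: (4121, 356)  from 10·(382,33) + (301,26)
step 8: (4503, 389)  from 1·(4121,356) + (382,33)
step 9: (17630, 1523)  from 3·(4503,389) + (4121,356)
step 10: (22133, 1912)  from 1·(17630,1523) + (4503,389)
…
step 12: (84029, 7259)  from 1·(61896,5347) + (22133,1912)
step 13: (145925, 12606)  from 1·(84029,7259) + (61896,5347)
→ (145925, 12606).  Check: 145925²=21294105625, 134·12606²=21294105624, difference 1.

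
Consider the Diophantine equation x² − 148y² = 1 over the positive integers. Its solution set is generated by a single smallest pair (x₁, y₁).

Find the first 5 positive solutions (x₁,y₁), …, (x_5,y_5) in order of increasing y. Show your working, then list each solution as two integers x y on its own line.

73 6
10657 876
1555849 127890
227143297 18671064
33161365513 2725847454

√148 → a₀=12, period (6,24); ℓ=2 even so k=1
k=0  a_k=12  p_k/q_k = 12/1
k=1  a_k=6  p_k/q_k = 73/6
(x₁, y₁) = (73, 6);  73² − 148·6² = 1 ✓
(73+6√148)^2 = 10657 + 876√148
(73+6√148)^3 = 1555849 + 127890√148
(73+6√148)^4 = 227143297 + 18671064√148
(73+6√148)^5 = 33161365513 + 2725847454√148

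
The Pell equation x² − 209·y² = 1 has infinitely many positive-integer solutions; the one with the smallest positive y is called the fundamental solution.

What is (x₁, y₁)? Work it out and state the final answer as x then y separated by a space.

√209 → a₀=14, period (2,5,3,2,3,5,2,28); ℓ=8 even so k=7
step 0: (14, 1)  from 14·(1,0) + (0,1)
step 1: (29, 2)  from 2·(14,1) + (1,0)
step 2: (159, 11)  from 5·(29,2) + (14,1)
…
step 5: (4019, 278)  from 3·(1171,81) + (506,35)
step 6: (21266, 1471)  from 5·(4019,278) + (1171,81)
step 7: (46551, 3220)  from 2·(21266,1471) + (4019,278)
(x₁, y₁) = (46551, 3220);  46551² − 209·3220² = 1 ✓

46551 3220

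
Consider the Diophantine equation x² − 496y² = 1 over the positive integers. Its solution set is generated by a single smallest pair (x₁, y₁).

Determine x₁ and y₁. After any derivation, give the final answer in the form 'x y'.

4620799 207480

√496 → a₀=22, period (3,1,2,4,1,…,1,3,44); ℓ=16 even so k=15
a_0=22:  p_0=22·1+0=22,  q_0=22·0+1=1
…
a_2=1:  p_2=1·67+22=89,  q_2=1·3+1=4
…
a_4=4:  p_4=4·245+89=1069,  q_4=4·11+4=48
…
a_9=2:  p_9=2·14543+6080=35166,  q_9=2·653+273=1579
…
a_11=1:  p_11=1·49709+35166=84875,  q_11=1·2232+1579=3811
…
a_13=2:  p_13=2·389209+84875=863293,  q_13=2·17476+3811=38763
a_14=1:  p_14=1·863293+389209=1252502,  q_14=1·38763+17476=56239
a_15=3:  p_15=3·1252502+863293=4620799,  q_15=3·56239+38763=207480
fundamental: x₁=4620799, y₁=207480  (since 21351783398401 − 496·43047950400 = 1)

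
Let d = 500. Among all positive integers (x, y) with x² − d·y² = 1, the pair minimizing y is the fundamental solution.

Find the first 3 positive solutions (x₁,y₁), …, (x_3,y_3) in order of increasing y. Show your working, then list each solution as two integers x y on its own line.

[22; 2,1,3,2,1,…,1,2,44] for √500; ℓ=14 ⇒ convergent index 13
k=0  a_k=22  p_k/q_k = 22/1
…
k=3  a_k=3  p_k/q_k = 246/11
k=4  a_k=2  p_k/q_k = 559/25
k=5  a_k=1  p_k/q_k = 805/36
k=6  a_k=1  p_k/q_k = 1364/61
k=7  a_k=10  p_k/q_k = 14445/646
…
k=9  a_k=1  p_k/q_k = 30254/1353
k=10  a_k=2  p_k/q_k = 76317/3413
k=11  a_k=3  p_k/q_k = 259205/11592
k=12  a_k=1  p_k/q_k = 335522/15005
k=13  a_k=2  p_k/q_k = 930249/41602
→ (930249, 41602).  Check: 930249²=865363202001, 500·41602²=865363202000, difference 1.
(930249+41602√500)^2 = 1730726404001 + 77400437796√500
(930249+41602√500)^3 = 3220013013190122249 + 144003359718540806√500

930249 41602
1730726404001 77400437796
3220013013190122249 144003359718540806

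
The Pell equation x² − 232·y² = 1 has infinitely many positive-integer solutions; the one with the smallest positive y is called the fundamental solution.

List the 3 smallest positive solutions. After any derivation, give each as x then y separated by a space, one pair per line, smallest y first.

19603 1287
768555217 50458122
30131975818099 1978261129845

d=232: √d = [15; 4,3,7,3,4,30] (ℓ=6, even), read p_5/q_5
i=0: a=15 ⇒ p=15, q=1
…
i=4: a=3 ⇒ p=4539, q=298
i=5: a=4 ⇒ p=19603, q=1287
→ (19603, 1287).  Check: 19603²=384277609, 232·1287²=384277608, difference 1.
(x_2, y_2) = (19603·19603 + 232·1287·1287, 19603·1287 + 1287·19603) = (768555217, 50458122)
(x_3, y_3) = (19603·768555217 + 232·1287·50458122, 19603·50458122 + 1287·768555217) = (30131975818099, 1978261129845)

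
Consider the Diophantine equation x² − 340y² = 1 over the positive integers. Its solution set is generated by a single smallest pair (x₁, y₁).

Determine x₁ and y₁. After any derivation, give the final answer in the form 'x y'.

√340 → a₀=18, period (2,3,1,1,1,…,3,2,36); ℓ=14 even so k=13
k=0  a_k=18  p_k/q_k = 18/1
…
k=2  a_k=3  p_k/q_k = 129/7
k=3  a_k=1  p_k/q_k = 166/9
…
k=6  a_k=1  p_k/q_k = 756/41
k=7  a_k=8  p_k/q_k = 6509/353
…
k=10  a_k=1  p_k/q_k = 21039/1141
…
k=12  a_k=3  p_k/q_k = 125478/6805
k=13  a_k=2  p_k/q_k = 285769/15498
fundamental: x₁=285769, y₁=15498  (since 81663921361 − 340·240188004 = 1)

285769 15498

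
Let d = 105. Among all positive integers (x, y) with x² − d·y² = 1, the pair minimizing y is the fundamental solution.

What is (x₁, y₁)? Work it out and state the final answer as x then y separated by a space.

[10; 4,20] for √105; ℓ=2 ⇒ convergent index 1
k=0  a_k=10  p_k/q_k = 10/1
k=1  a_k=4  p_k/q_k = 41/4
→ (41, 4).  Check: 41²=1681, 105·4²=1680, difference 1.

41 4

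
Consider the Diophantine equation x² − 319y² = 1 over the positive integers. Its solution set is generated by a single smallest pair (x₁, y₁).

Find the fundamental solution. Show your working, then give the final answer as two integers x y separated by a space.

12901780 722361

√319 = [17; 1,6,5,1,4,…,6,1,34, …], period ℓ=14 (even) → k=13
a_0=17:  p_0=17·1+0=17,  q_0=17·0+1=1
…
a_5=4:  p_5=4·768+643=3715,  q_5=4·43+36=208
…
a_7=1:  p_7=1·11913+3715=15628,  q_7=1·667+208=875
…
a_9=4:  p_9=4·58797+15628=250816,  q_9=4·3292+875=14043
…
a_12=6:  p_12=6·1798881+309613=11102899,  q_12=6·100718+17335=621643
a_13=1:  p_13=1·11102899+1798881=12901780,  q_13=1·621643+100718=722361
fundamental: x₁=12901780, y₁=722361  (since 166455927168400 − 319·521805414321 = 1)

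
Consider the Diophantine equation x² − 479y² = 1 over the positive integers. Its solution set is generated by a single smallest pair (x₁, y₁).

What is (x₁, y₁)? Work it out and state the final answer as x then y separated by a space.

√479 → a₀=21, period (1,7,1,3,2,21,2,3,1,7,1,42); ℓ=12 even so k=11
a_0=21:  p_0=21·1+0=21,  q_0=21·0+1=1
a_1=1:  p_1=1·21+1=22,  q_1=1·1+0=1
a_2=7:  p_2=7·22+21=175,  q_2=7·1+1=8
…
a_5=2:  p_5=2·766+197=1729,  q_5=2·35+9=79
a_6=21:  p_6=21·1729+766=37075,  q_6=21·79+35=1694
a_7=2:  p_7=2·37075+1729=75879,  q_7=2·1694+79=3467
a_8=3:  p_8=3·75879+37075=264712,  q_8=3·3467+1694=12095
a_9=1:  p_9=1·264712+75879=340591,  q_9=1·12095+3467=15562
a_10=7:  p_10=7·340591+264712=2648849,  q_10=7·15562+12095=121029
a_11=1:  p_11=1·2648849+340591=2989440,  q_11=1·121029+15562=136591
(x₁, y₁) = (2989440, 136591);  2989440² − 479·136591² = 1 ✓

2989440 136591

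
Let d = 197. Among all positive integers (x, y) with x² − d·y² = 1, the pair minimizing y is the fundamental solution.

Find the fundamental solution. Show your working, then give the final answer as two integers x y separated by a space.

√197 → a₀=14, period (28); ℓ=1 odd so k=1
step 0: (14, 1)  from 14·(1,0) + (0,1)
step 1: (393, 28)  from 28·(14,1) + (1,0)
→ (393, 28).  Check: 393²=154449, 197·28²=154448, difference 1.

393 28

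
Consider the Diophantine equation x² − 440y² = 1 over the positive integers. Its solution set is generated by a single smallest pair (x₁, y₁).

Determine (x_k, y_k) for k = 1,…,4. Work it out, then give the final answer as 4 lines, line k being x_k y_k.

21 1
881 42
36981 1763
1552321 74004

√440 = [20; 1,40, …], period ℓ=2 (even) → k=1
k=0  a_k=20  p_k/q_k = 20/1
k=1  a_k=1  p_k/q_k = 21/1
→ (21, 1).  Check: 21²=441, 440·1²=440, difference 1.
k=2:  x_2 = 21·21+440·1·1 = 881,  y_2 = 21·1+1·21 = 42
k=3:  x_3 = 21·881+440·1·42 = 36981,  y_3 = 21·42+1·881 = 1763
k=4:  x_4 = 21·36981+440·1·1763 = 1552321,  y_4 = 21·1763+1·36981 = 74004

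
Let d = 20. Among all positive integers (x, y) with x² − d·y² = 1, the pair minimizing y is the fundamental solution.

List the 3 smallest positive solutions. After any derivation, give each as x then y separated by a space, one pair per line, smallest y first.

√20 = [4; 2,8, …], period ℓ=2 (even) → k=1
i=0: a=4 ⇒ p=4, q=1
i=1: a=2 ⇒ p=9, q=2
fundamental: x₁=9, y₁=2  (since 81 − 20·4 = 1)
n=2: (9,2)∘(9,2) = (9·9+20·2·2, 9·2+2·9) = (161,36)
n=3: (161,36)∘(9,2) = (9·161+20·2·36, 9·36+2·161) = (2889,646)

9 2
161 36
2889 646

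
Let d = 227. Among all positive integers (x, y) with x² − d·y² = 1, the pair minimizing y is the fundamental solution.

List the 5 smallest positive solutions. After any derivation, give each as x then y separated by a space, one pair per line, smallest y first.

226 15
102151 6780
46172026 3064545
20869653601 1385167560
9433037255626 626092672575

[15; 15,30] for √227; ℓ=2 ⇒ convergent index 1
k=0  a_k=15  p_k/q_k = 15/1
k=1  a_k=15  p_k/q_k = 226/15
fundamental: x₁=226, y₁=15  (since 51076 − 227·225 = 1)
n=2: (226,15)∘(226,15) = (226·226+227·15·15, 226·15+15·226) = (102151,6780)
n=3: (102151,6780)∘(226,15) = (226·102151+227·15·6780, 226·6780+15·102151) = (46172026,3064545)
n=4: (46172026,3064545)∘(226,15) = (226·46172026+227·15·3064545, 226·3064545+15·46172026) = (20869653601,1385167560)
n=5: (20869653601,1385167560)∘(226,15) = (226·20869653601+227·15·1385167560, 226·1385167560+15·20869653601) = (9433037255626,626092672575)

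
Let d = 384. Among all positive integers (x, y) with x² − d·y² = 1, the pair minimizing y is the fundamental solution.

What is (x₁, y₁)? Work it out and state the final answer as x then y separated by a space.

4801 245

√384 → a₀=19, period (1,1,2,9,2,1,1,38); ℓ=8 even so k=7
k=0  a_k=19  p_k/q_k = 19/1
…
k=2  a_k=1  p_k/q_k = 39/2
…
k=4  a_k=9  p_k/q_k = 921/47
k=5  a_k=2  p_k/q_k = 1940/99
k=6  a_k=1  p_k/q_k = 2861/146
k=7  a_k=1  p_k/q_k = 4801/245
fundamental: x₁=4801, y₁=245  (since 23049601 − 384·60025 = 1)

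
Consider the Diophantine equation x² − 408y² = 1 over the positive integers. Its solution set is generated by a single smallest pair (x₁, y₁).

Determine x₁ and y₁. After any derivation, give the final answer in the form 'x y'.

101 5

√408 = [20; 5,40, …], period ℓ=2 (even) → k=1
step 0: (20, 1)  from 20·(1,0) + (0,1)
step 1: (101, 5)  from 5·(20,1) + (1,0)
→ (101, 5).  Check: 101²=10201, 408·5²=10200, difference 1.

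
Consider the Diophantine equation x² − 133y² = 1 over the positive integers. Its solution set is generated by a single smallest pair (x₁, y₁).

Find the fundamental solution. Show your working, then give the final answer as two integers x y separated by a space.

2588599 224460

√133 → a₀=11, period (1,1,7,5,1,…,1,1,22); ℓ=16 even so k=15
i=0: a=11 ⇒ p=11, q=1
…
i=3: a=7 ⇒ p=173, q=15
i=4: a=5 ⇒ p=888, q=77
…
i=6: a=1 ⇒ p=1949, q=169
i=7: a=1 ⇒ p=3010, q=261
…
i=13: a=7 ⇒ p=1210008, q=104921
i=14: a=1 ⇒ p=1378591, q=119539
i=15: a=1 ⇒ p=2588599, q=224460
fundamental: x₁=2588599, y₁=224460  (since 6700844782801 − 133·50382291600 = 1)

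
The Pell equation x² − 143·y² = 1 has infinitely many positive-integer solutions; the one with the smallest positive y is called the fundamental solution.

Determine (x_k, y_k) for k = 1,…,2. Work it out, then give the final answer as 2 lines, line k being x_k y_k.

√143 → a₀=11, period (1,22); ℓ=2 even so k=1
k=0  a_k=11  p_k/q_k = 11/1
k=1  a_k=1  p_k/q_k = 12/1
fundamental: x₁=12, y₁=1  (since 144 − 143·1 = 1)
k=2:  x_2 = 12·12+143·1·1 = 287,  y_2 = 12·1+1·12 = 24

12 1
287 24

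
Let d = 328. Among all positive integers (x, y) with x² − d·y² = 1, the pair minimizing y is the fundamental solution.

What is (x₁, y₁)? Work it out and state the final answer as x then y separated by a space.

163 9

d=328: √d = [18; 9,36] (ℓ=2, even), read p_1/q_1
i=0: a=18 ⇒ p=18, q=1
i=1: a=9 ⇒ p=163, q=9
fundamental: x₁=163, y₁=9  (since 26569 − 328·81 = 1)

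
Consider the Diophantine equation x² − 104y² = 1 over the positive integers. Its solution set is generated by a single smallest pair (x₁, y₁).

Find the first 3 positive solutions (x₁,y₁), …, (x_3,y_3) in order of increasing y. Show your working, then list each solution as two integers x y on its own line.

√104 → a₀=10, period (5,20); ℓ=2 even so k=1
i=0: a=10 ⇒ p=10, q=1
i=1: a=5 ⇒ p=51, q=5
→ (51, 5).  Check: 51²=2601, 104·5²=2600, difference 1.
k=2:  x_2 = 51·51+104·5·5 = 5201,  y_2 = 51·5+5·51 = 510
k=3:  x_3 = 51·5201+104·5·510 = 530451,  y_3 = 51·510+5·5201 = 52015

51 5
5201 510
530451 52015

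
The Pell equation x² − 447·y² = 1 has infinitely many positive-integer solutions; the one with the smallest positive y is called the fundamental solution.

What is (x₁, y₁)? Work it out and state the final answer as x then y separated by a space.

148 7

d=447: √d = [21; 7,42] (ℓ=2, even), read p_1/q_1
step 0: (21, 1)  from 21·(1,0) + (0,1)
step 1: (148, 7)  from 7·(21,1) + (1,0)
fundamental: x₁=148, y₁=7  (since 21904 − 447·49 = 1)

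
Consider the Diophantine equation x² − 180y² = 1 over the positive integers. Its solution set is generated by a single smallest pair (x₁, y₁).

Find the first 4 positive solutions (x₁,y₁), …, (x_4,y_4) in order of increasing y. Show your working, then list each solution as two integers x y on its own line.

d=180: √d = [13; 2,2,2,26] (ℓ=4, even), read p_3/q_3
a_0=13:  p_0=13·1+0=13,  q_0=13·0+1=1
a_1=2:  p_1=2·13+1=27,  q_1=2·1+0=2
a_2=2:  p_2=2·27+13=67,  q_2=2·2+1=5
a_3=2:  p_3=2·67+27=161,  q_3=2·5+2=12
(x₁, y₁) = (161, 12);  161² − 180·12² = 1 ✓
n=2: (161,12)∘(161,12) = (161·161+180·12·12, 161·12+12·161) = (51841,3864)
n=3: (51841,3864)∘(161,12) = (161·51841+180·12·3864, 161·3864+12·51841) = (16692641,1244196)
n=4: (16692641,1244196)∘(161,12) = (161·16692641+180·12·1244196, 161·1244196+12·16692641) = (5374978561,400627248)

161 12
51841 3864
16692641 1244196
5374978561 400627248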